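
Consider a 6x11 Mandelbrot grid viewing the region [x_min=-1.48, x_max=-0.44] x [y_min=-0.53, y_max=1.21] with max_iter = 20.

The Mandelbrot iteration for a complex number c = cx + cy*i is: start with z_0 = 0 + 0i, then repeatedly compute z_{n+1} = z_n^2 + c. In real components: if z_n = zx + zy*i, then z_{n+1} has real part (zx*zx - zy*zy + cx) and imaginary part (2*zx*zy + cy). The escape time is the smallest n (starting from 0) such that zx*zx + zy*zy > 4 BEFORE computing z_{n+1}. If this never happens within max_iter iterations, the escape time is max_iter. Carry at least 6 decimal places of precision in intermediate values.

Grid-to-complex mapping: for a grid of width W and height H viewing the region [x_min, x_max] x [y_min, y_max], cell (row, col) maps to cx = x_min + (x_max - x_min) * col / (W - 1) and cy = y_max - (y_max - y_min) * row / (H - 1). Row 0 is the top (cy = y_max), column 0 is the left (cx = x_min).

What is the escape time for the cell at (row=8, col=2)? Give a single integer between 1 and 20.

z_0 = 0 + 0i, c = -1.0640 + -0.1820i
Iter 1: z = -1.0640 + -0.1820i, |z|^2 = 1.1652
Iter 2: z = 0.0350 + 0.2053i, |z|^2 = 0.0434
Iter 3: z = -1.1049 + -0.1676i, |z|^2 = 1.2490
Iter 4: z = 0.1288 + 0.1885i, |z|^2 = 0.0521
Iter 5: z = -1.0829 + -0.1335i, |z|^2 = 1.1906
Iter 6: z = 0.0909 + 0.1071i, |z|^2 = 0.0197
Iter 7: z = -1.0672 + -0.1625i, |z|^2 = 1.1653
Iter 8: z = 0.0485 + 0.1649i, |z|^2 = 0.0295
Iter 9: z = -1.0888 + -0.1660i, |z|^2 = 1.2131
Iter 10: z = 0.0940 + 0.1795i, |z|^2 = 0.0411
Iter 11: z = -1.0874 + -0.1482i, |z|^2 = 1.2044
Iter 12: z = 0.0964 + 0.1404i, |z|^2 = 0.0290
Iter 13: z = -1.0744 + -0.1549i, |z|^2 = 1.1784
Iter 14: z = 0.0664 + 0.1509i, |z|^2 = 0.0272
Iter 15: z = -1.0824 + -0.1620i, |z|^2 = 1.1977
Iter 16: z = 0.0813 + 0.1686i, |z|^2 = 0.0350
Iter 17: z = -1.0858 + -0.1546i, |z|^2 = 1.2029
Iter 18: z = 0.0911 + 0.1537i, |z|^2 = 0.0319
Iter 19: z = -1.0793 + -0.1540i, |z|^2 = 1.1887

Answer: 20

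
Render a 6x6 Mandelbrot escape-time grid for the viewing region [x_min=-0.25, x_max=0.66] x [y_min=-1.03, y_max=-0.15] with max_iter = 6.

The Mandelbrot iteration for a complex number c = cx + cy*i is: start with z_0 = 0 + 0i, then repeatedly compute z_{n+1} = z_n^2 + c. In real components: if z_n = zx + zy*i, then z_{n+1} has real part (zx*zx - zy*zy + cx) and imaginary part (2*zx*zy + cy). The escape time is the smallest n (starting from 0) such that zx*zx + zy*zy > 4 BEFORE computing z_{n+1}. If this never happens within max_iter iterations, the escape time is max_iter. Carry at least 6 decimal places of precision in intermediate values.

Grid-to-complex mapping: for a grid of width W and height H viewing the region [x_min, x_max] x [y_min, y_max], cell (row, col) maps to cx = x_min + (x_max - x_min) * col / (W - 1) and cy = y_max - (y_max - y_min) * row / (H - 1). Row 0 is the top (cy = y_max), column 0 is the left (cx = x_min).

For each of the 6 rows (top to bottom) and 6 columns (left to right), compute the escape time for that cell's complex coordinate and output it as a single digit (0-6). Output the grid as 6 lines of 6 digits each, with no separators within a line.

Answer: 666654
666663
666653
666643
665432
664322

Derivation:
(row=0, col=0): c = -0.2500 + -0.1500i → escape time 6
(row=0, col=1): c = -0.0680 + -0.1500i → escape time 6
(row=0, col=2): c = 0.1140 + -0.1500i → escape time 6
(row=0, col=3): c = 0.2960 + -0.1500i → escape time 6
(row=0, col=4): c = 0.4780 + -0.1500i → escape time 5
(row=0, col=5): c = 0.6600 + -0.1500i → escape time 4
(row=1, col=0): c = -0.2500 + -0.3260i → escape time 6
(row=1, col=1): c = -0.0680 + -0.3260i → escape time 6
(row=1, col=2): c = 0.1140 + -0.3260i → escape time 6
(row=1, col=3): c = 0.2960 + -0.3260i → escape time 6
(row=1, col=4): c = 0.4780 + -0.3260i → escape time 6
(row=1, col=5): c = 0.6600 + -0.3260i → escape time 3
(row=2, col=0): c = -0.2500 + -0.5020i → escape time 6
(row=2, col=1): c = -0.0680 + -0.5020i → escape time 6
(row=2, col=2): c = 0.1140 + -0.5020i → escape time 6
(row=2, col=3): c = 0.2960 + -0.5020i → escape time 6
(row=2, col=4): c = 0.4780 + -0.5020i → escape time 5
(row=2, col=5): c = 0.6600 + -0.5020i → escape time 3
(row=3, col=0): c = -0.2500 + -0.6780i → escape time 6
(row=3, col=1): c = -0.0680 + -0.6780i → escape time 6
(row=3, col=2): c = 0.1140 + -0.6780i → escape time 6
(row=3, col=3): c = 0.2960 + -0.6780i → escape time 6
(row=3, col=4): c = 0.4780 + -0.6780i → escape time 4
(row=3, col=5): c = 0.6600 + -0.6780i → escape time 3
(row=4, col=0): c = -0.2500 + -0.8540i → escape time 6
(row=4, col=1): c = -0.0680 + -0.8540i → escape time 6
(row=4, col=2): c = 0.1140 + -0.8540i → escape time 5
(row=4, col=3): c = 0.2960 + -0.8540i → escape time 4
(row=4, col=4): c = 0.4780 + -0.8540i → escape time 3
(row=4, col=5): c = 0.6600 + -0.8540i → escape time 2
(row=5, col=0): c = -0.2500 + -1.0300i → escape time 6
(row=5, col=1): c = -0.0680 + -1.0300i → escape time 6
(row=5, col=2): c = 0.1140 + -1.0300i → escape time 4
(row=5, col=3): c = 0.2960 + -1.0300i → escape time 3
(row=5, col=4): c = 0.4780 + -1.0300i → escape time 2
(row=5, col=5): c = 0.6600 + -1.0300i → escape time 2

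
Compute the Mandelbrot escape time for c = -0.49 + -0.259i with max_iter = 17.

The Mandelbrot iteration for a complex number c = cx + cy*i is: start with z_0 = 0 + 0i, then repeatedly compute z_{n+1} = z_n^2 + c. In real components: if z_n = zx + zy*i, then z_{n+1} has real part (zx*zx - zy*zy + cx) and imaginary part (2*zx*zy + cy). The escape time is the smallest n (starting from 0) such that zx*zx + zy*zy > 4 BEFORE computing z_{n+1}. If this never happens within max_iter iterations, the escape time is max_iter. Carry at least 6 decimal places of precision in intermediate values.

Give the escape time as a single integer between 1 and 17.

z_0 = 0 + 0i, c = -0.4900 + -0.2590i
Iter 1: z = -0.4900 + -0.2590i, |z|^2 = 0.3072
Iter 2: z = -0.3170 + -0.0052i, |z|^2 = 0.1005
Iter 3: z = -0.3895 + -0.2557i, |z|^2 = 0.2171
Iter 4: z = -0.4036 + -0.0598i, |z|^2 = 0.1665
Iter 5: z = -0.3306 + -0.2107i, |z|^2 = 0.1537
Iter 6: z = -0.4251 + -0.1196i, |z|^2 = 0.1950
Iter 7: z = -0.3236 + -0.1573i, |z|^2 = 0.1295
Iter 8: z = -0.4100 + -0.1572i, |z|^2 = 0.1928
Iter 9: z = -0.3466 + -0.1301i, |z|^2 = 0.1371
Iter 10: z = -0.3868 + -0.1688i, |z|^2 = 0.1781
Iter 11: z = -0.3689 + -0.1284i, |z|^2 = 0.1526
Iter 12: z = -0.3704 + -0.1643i, |z|^2 = 0.1642
Iter 13: z = -0.3798 + -0.1373i, |z|^2 = 0.1631
Iter 14: z = -0.3646 + -0.1547i, |z|^2 = 0.1569
Iter 15: z = -0.3810 + -0.1462i, |z|^2 = 0.1665
Iter 16: z = -0.3662 + -0.1476i, |z|^2 = 0.1559

Answer: 17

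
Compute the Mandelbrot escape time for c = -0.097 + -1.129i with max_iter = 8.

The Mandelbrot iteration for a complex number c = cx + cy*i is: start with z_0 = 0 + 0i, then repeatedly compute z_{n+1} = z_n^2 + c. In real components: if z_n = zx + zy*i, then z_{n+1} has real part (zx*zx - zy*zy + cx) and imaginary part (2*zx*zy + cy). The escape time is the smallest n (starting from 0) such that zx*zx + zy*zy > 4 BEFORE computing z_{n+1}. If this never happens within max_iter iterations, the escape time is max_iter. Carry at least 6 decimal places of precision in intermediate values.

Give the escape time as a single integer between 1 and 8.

Answer: 5

Derivation:
z_0 = 0 + 0i, c = -0.0970 + -1.1290i
Iter 1: z = -0.0970 + -1.1290i, |z|^2 = 1.2840
Iter 2: z = -1.3622 + -0.9100i, |z|^2 = 2.6837
Iter 3: z = 0.9306 + 1.3502i, |z|^2 = 2.6891
Iter 4: z = -1.0540 + 1.3840i, |z|^2 = 3.0264
Iter 5: z = -0.9017 + -4.0464i, |z|^2 = 17.1868
Escaped at iteration 5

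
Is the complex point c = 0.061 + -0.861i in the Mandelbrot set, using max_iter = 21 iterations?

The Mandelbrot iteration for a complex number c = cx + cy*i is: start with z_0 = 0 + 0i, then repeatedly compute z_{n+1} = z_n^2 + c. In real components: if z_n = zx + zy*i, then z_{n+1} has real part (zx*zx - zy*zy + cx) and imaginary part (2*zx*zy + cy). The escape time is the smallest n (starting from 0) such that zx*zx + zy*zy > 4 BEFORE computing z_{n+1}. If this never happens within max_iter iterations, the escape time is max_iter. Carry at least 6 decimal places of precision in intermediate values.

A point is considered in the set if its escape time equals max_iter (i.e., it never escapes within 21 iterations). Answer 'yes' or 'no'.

z_0 = 0 + 0i, c = 0.0610 + -0.8610i
Iter 1: z = 0.0610 + -0.8610i, |z|^2 = 0.7450
Iter 2: z = -0.6766 + -0.9660i, |z|^2 = 1.3910
Iter 3: z = -0.4144 + 0.4462i, |z|^2 = 0.3709
Iter 4: z = 0.0336 + -1.2309i, |z|^2 = 1.5162
Iter 5: z = -1.4530 + -0.9438i, |z|^2 = 3.0019
Iter 6: z = 1.2814 + 1.8816i, |z|^2 = 5.1824
Escaped at iteration 6

Answer: no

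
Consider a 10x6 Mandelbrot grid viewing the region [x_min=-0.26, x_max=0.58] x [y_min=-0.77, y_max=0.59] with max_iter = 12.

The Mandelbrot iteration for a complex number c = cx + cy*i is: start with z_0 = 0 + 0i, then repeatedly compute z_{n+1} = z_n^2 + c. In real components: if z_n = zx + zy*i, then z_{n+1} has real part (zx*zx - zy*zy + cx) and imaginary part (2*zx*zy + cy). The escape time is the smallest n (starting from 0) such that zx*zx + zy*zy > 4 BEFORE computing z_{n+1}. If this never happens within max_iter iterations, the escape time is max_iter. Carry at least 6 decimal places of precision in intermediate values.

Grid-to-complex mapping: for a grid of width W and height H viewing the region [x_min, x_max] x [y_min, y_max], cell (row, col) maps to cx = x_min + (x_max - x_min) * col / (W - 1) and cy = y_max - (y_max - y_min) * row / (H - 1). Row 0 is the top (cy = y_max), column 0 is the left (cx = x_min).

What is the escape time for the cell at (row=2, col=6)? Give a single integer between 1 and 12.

Answer: 12

Derivation:
z_0 = 0 + 0i, c = 0.3000 + 0.0460i
Iter 1: z = 0.3000 + 0.0460i, |z|^2 = 0.0921
Iter 2: z = 0.3879 + 0.0736i, |z|^2 = 0.1559
Iter 3: z = 0.4450 + 0.1031i, |z|^2 = 0.2087
Iter 4: z = 0.4874 + 0.1378i, |z|^2 = 0.2566
Iter 5: z = 0.5186 + 0.1803i, |z|^2 = 0.3015
Iter 6: z = 0.5364 + 0.2330i, |z|^2 = 0.3421
Iter 7: z = 0.5335 + 0.2960i, |z|^2 = 0.3722
Iter 8: z = 0.4970 + 0.3618i, |z|^2 = 0.3779
Iter 9: z = 0.4161 + 0.4056i, |z|^2 = 0.3377
Iter 10: z = 0.3086 + 0.3836i, |z|^2 = 0.2423
Iter 11: z = 0.2481 + 0.2827i, |z|^2 = 0.1415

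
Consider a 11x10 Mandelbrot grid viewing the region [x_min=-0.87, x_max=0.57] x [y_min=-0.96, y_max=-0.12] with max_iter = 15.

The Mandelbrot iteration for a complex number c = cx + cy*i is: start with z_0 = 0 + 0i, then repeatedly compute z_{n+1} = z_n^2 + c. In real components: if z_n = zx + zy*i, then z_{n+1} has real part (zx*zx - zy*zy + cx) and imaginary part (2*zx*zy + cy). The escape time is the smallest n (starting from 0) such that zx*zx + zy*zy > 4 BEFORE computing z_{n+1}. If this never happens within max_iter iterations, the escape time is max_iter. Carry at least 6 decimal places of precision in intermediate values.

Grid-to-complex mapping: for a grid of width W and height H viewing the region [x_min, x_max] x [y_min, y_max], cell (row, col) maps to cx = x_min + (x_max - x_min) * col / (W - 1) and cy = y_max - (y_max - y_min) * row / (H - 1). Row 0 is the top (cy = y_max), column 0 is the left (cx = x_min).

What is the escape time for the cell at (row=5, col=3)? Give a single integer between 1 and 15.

Answer: 15

Derivation:
z_0 = 0 + 0i, c = -0.4380 + -0.5867i
Iter 1: z = -0.4380 + -0.5867i, |z|^2 = 0.5360
Iter 2: z = -0.5903 + -0.0727i, |z|^2 = 0.3538
Iter 3: z = -0.0948 + -0.5008i, |z|^2 = 0.2598
Iter 4: z = -0.6798 + -0.4917i, |z|^2 = 0.7039
Iter 5: z = -0.2177 + 0.0819i, |z|^2 = 0.0541
Iter 6: z = -0.3973 + -0.6223i, |z|^2 = 0.5451
Iter 7: z = -0.6674 + -0.0922i, |z|^2 = 0.4539
Iter 8: z = -0.0011 + -0.4637i, |z|^2 = 0.2150
Iter 9: z = -0.6530 + -0.5857i, |z|^2 = 0.7694
Iter 10: z = -0.3546 + 0.1782i, |z|^2 = 0.1575
Iter 11: z = -0.3440 + -0.7131i, |z|^2 = 0.6268
Iter 12: z = -0.8281 + -0.0961i, |z|^2 = 0.6950
Iter 13: z = 0.2386 + -0.4275i, |z|^2 = 0.2397
Iter 14: z = -0.5638 + -0.7906i, |z|^2 = 0.9430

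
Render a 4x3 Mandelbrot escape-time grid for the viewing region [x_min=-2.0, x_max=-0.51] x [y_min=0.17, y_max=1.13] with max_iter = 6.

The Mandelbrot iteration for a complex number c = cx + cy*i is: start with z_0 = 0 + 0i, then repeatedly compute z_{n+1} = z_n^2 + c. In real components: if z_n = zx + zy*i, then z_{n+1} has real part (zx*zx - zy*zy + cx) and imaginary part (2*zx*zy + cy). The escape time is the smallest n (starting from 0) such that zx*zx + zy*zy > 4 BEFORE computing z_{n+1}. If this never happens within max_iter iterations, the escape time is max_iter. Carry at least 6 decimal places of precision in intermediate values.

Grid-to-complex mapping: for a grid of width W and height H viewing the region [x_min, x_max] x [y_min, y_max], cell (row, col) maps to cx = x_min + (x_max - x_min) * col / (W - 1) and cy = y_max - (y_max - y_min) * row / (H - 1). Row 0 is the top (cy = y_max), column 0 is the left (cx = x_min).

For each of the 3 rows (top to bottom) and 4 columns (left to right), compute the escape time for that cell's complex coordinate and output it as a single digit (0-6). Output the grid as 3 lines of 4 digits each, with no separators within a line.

(row=0, col=0): c = -2.0000 + 1.1300i → escape time 1
(row=0, col=1): c = -1.5033 + 1.1300i → escape time 2
(row=0, col=2): c = -1.0067 + 1.1300i → escape time 3
(row=0, col=3): c = -0.5100 + 1.1300i → escape time 3
(row=1, col=0): c = -2.0000 + 0.6500i → escape time 1
(row=1, col=1): c = -1.5033 + 0.6500i → escape time 3
(row=1, col=2): c = -1.0067 + 0.6500i → escape time 4
(row=1, col=3): c = -0.5100 + 0.6500i → escape time 6
(row=2, col=0): c = -2.0000 + 0.1700i → escape time 1
(row=2, col=1): c = -1.5033 + 0.1700i → escape time 5
(row=2, col=2): c = -1.0067 + 0.1700i → escape time 6
(row=2, col=3): c = -0.5100 + 0.1700i → escape time 6

Answer: 1233
1346
1566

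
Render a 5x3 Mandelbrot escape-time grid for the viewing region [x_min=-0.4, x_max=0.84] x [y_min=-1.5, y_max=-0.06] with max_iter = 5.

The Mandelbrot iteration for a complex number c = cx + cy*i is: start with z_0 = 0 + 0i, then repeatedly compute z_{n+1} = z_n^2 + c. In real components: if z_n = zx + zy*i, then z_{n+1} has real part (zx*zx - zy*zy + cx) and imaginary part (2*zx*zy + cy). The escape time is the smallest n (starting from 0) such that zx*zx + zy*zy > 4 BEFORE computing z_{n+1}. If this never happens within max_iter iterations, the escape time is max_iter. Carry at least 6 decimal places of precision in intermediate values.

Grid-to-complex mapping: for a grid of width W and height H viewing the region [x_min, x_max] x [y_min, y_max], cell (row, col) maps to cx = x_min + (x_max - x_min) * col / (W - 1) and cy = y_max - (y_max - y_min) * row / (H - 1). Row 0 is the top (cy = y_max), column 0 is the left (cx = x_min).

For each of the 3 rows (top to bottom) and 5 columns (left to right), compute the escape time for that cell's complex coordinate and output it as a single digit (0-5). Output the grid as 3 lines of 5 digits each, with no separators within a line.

Answer: 55553
55532
22222

Derivation:
(row=0, col=0): c = -0.4000 + -0.0600i → escape time 5
(row=0, col=1): c = -0.0900 + -0.0600i → escape time 5
(row=0, col=2): c = 0.2200 + -0.0600i → escape time 5
(row=0, col=3): c = 0.5300 + -0.0600i → escape time 5
(row=0, col=4): c = 0.8400 + -0.0600i → escape time 3
(row=1, col=0): c = -0.4000 + -0.7800i → escape time 5
(row=1, col=1): c = -0.0900 + -0.7800i → escape time 5
(row=1, col=2): c = 0.2200 + -0.7800i → escape time 5
(row=1, col=3): c = 0.5300 + -0.7800i → escape time 3
(row=1, col=4): c = 0.8400 + -0.7800i → escape time 2
(row=2, col=0): c = -0.4000 + -1.5000i → escape time 2
(row=2, col=1): c = -0.0900 + -1.5000i → escape time 2
(row=2, col=2): c = 0.2200 + -1.5000i → escape time 2
(row=2, col=3): c = 0.5300 + -1.5000i → escape time 2
(row=2, col=4): c = 0.8400 + -1.5000i → escape time 2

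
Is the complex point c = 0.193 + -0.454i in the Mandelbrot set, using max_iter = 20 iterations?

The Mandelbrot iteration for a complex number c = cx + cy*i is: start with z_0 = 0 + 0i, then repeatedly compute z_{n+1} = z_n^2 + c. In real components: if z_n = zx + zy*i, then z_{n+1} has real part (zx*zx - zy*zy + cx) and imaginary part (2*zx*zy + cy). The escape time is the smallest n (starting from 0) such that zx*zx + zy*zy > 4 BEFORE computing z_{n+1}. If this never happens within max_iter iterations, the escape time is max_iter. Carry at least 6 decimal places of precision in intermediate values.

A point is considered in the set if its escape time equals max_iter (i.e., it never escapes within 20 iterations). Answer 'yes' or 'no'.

Answer: yes

Derivation:
z_0 = 0 + 0i, c = 0.1930 + -0.4540i
Iter 1: z = 0.1930 + -0.4540i, |z|^2 = 0.2434
Iter 2: z = 0.0241 + -0.6292i, |z|^2 = 0.3965
Iter 3: z = -0.2024 + -0.4844i, |z|^2 = 0.2756
Iter 4: z = -0.0007 + -0.2580i, |z|^2 = 0.0665
Iter 5: z = 0.1265 + -0.4537i, |z|^2 = 0.2218
Iter 6: z = 0.0032 + -0.5687i, |z|^2 = 0.3235
Iter 7: z = -0.1305 + -0.4576i, |z|^2 = 0.2264
Iter 8: z = 0.0006 + -0.3346i, |z|^2 = 0.1120
Iter 9: z = 0.0810 + -0.4544i, |z|^2 = 0.2130
Iter 10: z = -0.0069 + -0.5276i, |z|^2 = 0.2785
Iter 11: z = -0.0854 + -0.4467i, |z|^2 = 0.2068
Iter 12: z = 0.0007 + -0.3777i, |z|^2 = 0.1427
Iter 13: z = 0.0503 + -0.4546i, |z|^2 = 0.2092
Iter 14: z = -0.0111 + -0.4997i, |z|^2 = 0.2499
Iter 15: z = -0.0566 + -0.4429i, |z|^2 = 0.1994
Iter 16: z = 0.0000 + -0.4038i, |z|^2 = 0.1631
Iter 17: z = 0.0299 + -0.4540i, |z|^2 = 0.2070
Iter 18: z = -0.0122 + -0.4812i, |z|^2 = 0.2317
Iter 19: z = -0.0384 + -0.4422i, |z|^2 = 0.1970
Did not escape in 20 iterations → in set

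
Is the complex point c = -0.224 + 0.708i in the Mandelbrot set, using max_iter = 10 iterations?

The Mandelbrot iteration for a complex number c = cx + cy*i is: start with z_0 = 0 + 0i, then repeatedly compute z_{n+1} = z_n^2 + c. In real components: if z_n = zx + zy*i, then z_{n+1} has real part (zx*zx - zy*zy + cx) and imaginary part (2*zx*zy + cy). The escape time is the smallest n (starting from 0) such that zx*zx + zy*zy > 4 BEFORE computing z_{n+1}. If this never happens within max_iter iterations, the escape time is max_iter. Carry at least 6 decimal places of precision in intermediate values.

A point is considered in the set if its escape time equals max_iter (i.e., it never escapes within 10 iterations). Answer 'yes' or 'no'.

z_0 = 0 + 0i, c = -0.2240 + 0.7080i
Iter 1: z = -0.2240 + 0.7080i, |z|^2 = 0.5514
Iter 2: z = -0.6751 + 0.3908i, |z|^2 = 0.6085
Iter 3: z = 0.0790 + 0.1803i, |z|^2 = 0.0388
Iter 4: z = -0.2503 + 0.7365i, |z|^2 = 0.6051
Iter 5: z = -0.7038 + 0.3393i, |z|^2 = 0.6105
Iter 6: z = 0.1562 + 0.2303i, |z|^2 = 0.0774
Iter 7: z = -0.2527 + 0.7799i, |z|^2 = 0.6722
Iter 8: z = -0.7685 + 0.3139i, |z|^2 = 0.6890
Iter 9: z = 0.2680 + 0.2256i, |z|^2 = 0.1227
Did not escape in 10 iterations → in set

Answer: yes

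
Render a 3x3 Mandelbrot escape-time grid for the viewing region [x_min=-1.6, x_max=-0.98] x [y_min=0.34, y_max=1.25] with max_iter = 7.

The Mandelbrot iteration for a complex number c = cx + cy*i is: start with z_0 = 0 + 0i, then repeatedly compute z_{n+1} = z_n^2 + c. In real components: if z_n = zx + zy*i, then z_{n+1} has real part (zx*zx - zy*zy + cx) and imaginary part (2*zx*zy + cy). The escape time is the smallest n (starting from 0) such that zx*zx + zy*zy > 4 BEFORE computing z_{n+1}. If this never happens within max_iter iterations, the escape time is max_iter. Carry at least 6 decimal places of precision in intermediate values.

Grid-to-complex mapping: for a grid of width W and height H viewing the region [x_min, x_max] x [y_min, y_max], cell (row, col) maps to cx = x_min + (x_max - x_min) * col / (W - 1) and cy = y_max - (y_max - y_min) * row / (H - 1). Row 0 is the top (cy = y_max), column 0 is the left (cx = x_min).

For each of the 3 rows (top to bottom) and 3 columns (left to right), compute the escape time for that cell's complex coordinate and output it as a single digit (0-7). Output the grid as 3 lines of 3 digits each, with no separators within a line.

Answer: 123
333
477

Derivation:
(row=0, col=0): c = -1.6000 + 1.2500i → escape time 1
(row=0, col=1): c = -1.2900 + 1.2500i → escape time 2
(row=0, col=2): c = -0.9800 + 1.2500i → escape time 3
(row=1, col=0): c = -1.6000 + 0.7950i → escape time 3
(row=1, col=1): c = -1.2900 + 0.7950i → escape time 3
(row=1, col=2): c = -0.9800 + 0.7950i → escape time 3
(row=2, col=0): c = -1.6000 + 0.3400i → escape time 4
(row=2, col=1): c = -1.2900 + 0.3400i → escape time 7
(row=2, col=2): c = -0.9800 + 0.3400i → escape time 7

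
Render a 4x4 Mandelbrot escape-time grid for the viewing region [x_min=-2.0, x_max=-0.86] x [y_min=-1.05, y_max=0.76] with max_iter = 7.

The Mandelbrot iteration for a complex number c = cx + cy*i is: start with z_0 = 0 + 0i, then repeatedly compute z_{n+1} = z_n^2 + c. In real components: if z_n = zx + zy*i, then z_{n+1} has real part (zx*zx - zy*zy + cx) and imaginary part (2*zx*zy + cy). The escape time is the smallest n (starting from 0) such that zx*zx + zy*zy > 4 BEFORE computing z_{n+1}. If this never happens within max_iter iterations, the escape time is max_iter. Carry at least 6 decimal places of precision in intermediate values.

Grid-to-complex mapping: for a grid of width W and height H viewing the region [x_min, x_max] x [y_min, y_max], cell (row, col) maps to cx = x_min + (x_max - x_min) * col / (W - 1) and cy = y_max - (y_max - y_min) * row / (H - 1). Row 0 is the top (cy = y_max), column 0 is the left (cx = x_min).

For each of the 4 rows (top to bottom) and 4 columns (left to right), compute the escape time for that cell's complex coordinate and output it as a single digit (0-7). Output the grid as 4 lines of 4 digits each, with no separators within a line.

(row=0, col=0): c = -2.0000 + 0.7600i → escape time 1
(row=0, col=1): c = -1.6200 + 0.7600i → escape time 3
(row=0, col=2): c = -1.2400 + 0.7600i → escape time 3
(row=0, col=3): c = -0.8600 + 0.7600i → escape time 4
(row=1, col=0): c = -2.0000 + 0.1567i → escape time 1
(row=1, col=1): c = -1.6200 + 0.1567i → escape time 5
(row=1, col=2): c = -1.2400 + 0.1567i → escape time 7
(row=1, col=3): c = -0.8600 + 0.1567i → escape time 7
(row=2, col=0): c = -2.0000 + -0.4467i → escape time 1
(row=2, col=1): c = -1.6200 + -0.4467i → escape time 3
(row=2, col=2): c = -1.2400 + -0.4467i → escape time 6
(row=2, col=3): c = -0.8600 + -0.4467i → escape time 6
(row=3, col=0): c = -2.0000 + -1.0500i → escape time 1
(row=3, col=1): c = -1.6200 + -1.0500i → escape time 2
(row=3, col=2): c = -1.2400 + -1.0500i → escape time 3
(row=3, col=3): c = -0.8600 + -1.0500i → escape time 3

Answer: 1334
1577
1366
1233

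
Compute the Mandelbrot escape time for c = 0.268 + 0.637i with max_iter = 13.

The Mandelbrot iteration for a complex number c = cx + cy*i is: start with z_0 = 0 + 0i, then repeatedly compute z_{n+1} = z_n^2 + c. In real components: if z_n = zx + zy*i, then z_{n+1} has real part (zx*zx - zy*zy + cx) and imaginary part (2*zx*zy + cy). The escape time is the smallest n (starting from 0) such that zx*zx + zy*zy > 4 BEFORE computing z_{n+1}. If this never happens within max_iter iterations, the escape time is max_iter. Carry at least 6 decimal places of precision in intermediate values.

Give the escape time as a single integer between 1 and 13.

Answer: 9

Derivation:
z_0 = 0 + 0i, c = 0.2680 + 0.6370i
Iter 1: z = 0.2680 + 0.6370i, |z|^2 = 0.4776
Iter 2: z = -0.0659 + 0.9784i, |z|^2 = 0.9617
Iter 3: z = -0.6850 + 0.5080i, |z|^2 = 0.7272
Iter 4: z = 0.4792 + -0.0589i, |z|^2 = 0.2331
Iter 5: z = 0.4941 + 0.5806i, |z|^2 = 0.5812
Iter 6: z = 0.1751 + 1.2108i, |z|^2 = 1.4966
Iter 7: z = -1.1673 + 1.0611i, |z|^2 = 2.4885
Iter 8: z = 0.5048 + -1.8402i, |z|^2 = 3.6410
Iter 9: z = -2.8634 + -1.2208i, |z|^2 = 9.6895
Escaped at iteration 9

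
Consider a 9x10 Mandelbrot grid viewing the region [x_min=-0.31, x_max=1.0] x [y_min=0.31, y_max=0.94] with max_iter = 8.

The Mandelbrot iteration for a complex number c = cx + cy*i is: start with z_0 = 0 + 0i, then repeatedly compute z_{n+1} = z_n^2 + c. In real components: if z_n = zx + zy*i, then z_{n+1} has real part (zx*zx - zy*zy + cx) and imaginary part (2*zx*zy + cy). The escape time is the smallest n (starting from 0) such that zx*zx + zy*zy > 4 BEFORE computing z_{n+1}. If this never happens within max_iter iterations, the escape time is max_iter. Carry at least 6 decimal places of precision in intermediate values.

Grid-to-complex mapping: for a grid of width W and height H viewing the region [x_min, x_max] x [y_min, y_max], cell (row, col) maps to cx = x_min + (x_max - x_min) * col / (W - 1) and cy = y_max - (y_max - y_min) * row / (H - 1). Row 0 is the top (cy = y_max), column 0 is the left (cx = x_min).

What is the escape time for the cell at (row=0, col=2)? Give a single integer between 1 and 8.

Answer: 6

Derivation:
z_0 = 0 + 0i, c = 0.0175 + 0.9400i
Iter 1: z = 0.0175 + 0.9400i, |z|^2 = 0.8839
Iter 2: z = -0.8658 + 0.9729i, |z|^2 = 1.6961
Iter 3: z = -0.1794 + -0.7447i, |z|^2 = 0.5867
Iter 4: z = -0.5048 + 1.2072i, |z|^2 = 1.7123
Iter 5: z = -1.1851 + -0.2789i, |z|^2 = 1.4822
Iter 6: z = 1.3441 + 1.6010i, |z|^2 = 4.3699
Escaped at iteration 6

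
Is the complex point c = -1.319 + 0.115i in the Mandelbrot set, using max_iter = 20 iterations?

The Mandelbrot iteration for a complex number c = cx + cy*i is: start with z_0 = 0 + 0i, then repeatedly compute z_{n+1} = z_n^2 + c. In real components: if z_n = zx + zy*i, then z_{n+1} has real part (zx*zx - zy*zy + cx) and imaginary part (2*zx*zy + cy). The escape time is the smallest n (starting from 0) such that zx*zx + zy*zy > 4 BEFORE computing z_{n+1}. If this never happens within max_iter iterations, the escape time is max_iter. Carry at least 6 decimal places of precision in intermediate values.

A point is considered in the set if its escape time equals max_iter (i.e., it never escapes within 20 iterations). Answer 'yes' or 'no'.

Answer: no

Derivation:
z_0 = 0 + 0i, c = -1.3190 + 0.1150i
Iter 1: z = -1.3190 + 0.1150i, |z|^2 = 1.7530
Iter 2: z = 0.4075 + -0.1884i, |z|^2 = 0.2016
Iter 3: z = -1.1884 + -0.0385i, |z|^2 = 1.4138
Iter 4: z = 0.0918 + 0.2066i, |z|^2 = 0.0511
Iter 5: z = -1.3533 + 0.1529i, |z|^2 = 1.8547
Iter 6: z = 0.4889 + -0.2989i, |z|^2 = 0.3284
Iter 7: z = -1.1693 + -0.1773i, |z|^2 = 1.3987
Iter 8: z = 0.0169 + 0.5296i, |z|^2 = 0.2807
Iter 9: z = -1.5992 + 0.1329i, |z|^2 = 2.5750
Iter 10: z = 1.2207 + -0.3100i, |z|^2 = 1.5862
Iter 11: z = 0.0750 + -0.6419i, |z|^2 = 0.4176
Iter 12: z = -1.7254 + 0.0187i, |z|^2 = 2.9773
Iter 13: z = 1.6576 + 0.0503i, |z|^2 = 2.7503
Iter 14: z = 1.4262 + 0.2819i, |z|^2 = 2.1135
Iter 15: z = 0.6355 + 0.9190i, |z|^2 = 1.2486
Iter 16: z = -1.7597 + 1.2832i, |z|^2 = 4.7432
Escaped at iteration 16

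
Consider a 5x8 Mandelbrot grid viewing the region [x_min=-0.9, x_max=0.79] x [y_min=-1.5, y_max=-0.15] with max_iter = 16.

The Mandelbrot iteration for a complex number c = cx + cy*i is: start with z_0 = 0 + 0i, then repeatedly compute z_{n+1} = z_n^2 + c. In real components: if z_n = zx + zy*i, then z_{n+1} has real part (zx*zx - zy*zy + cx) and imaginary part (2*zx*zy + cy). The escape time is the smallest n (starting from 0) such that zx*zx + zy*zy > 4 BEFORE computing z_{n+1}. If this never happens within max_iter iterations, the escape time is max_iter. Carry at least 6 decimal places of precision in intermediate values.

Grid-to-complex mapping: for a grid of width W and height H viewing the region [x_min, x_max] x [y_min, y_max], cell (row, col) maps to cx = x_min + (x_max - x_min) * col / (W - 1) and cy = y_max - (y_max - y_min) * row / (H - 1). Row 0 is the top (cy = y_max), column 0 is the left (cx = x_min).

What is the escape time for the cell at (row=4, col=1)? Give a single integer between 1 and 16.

Answer: 4

Derivation:
z_0 = 0 + 0i, c = -0.4775 + -0.9214i
Iter 1: z = -0.4775 + -0.9214i, |z|^2 = 1.0770
Iter 2: z = -1.0985 + -0.0415i, |z|^2 = 1.2085
Iter 3: z = 0.7275 + -0.8303i, |z|^2 = 1.2188
Iter 4: z = -0.6376 + -2.1296i, |z|^2 = 4.9419
Escaped at iteration 4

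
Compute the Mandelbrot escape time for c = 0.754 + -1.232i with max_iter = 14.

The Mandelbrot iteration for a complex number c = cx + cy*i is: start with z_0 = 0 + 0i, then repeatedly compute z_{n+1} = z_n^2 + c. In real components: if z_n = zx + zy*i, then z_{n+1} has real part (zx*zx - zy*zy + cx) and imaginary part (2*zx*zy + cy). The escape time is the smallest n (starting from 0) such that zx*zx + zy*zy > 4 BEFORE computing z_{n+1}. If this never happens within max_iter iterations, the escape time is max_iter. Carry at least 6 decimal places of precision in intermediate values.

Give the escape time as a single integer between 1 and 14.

z_0 = 0 + 0i, c = 0.7540 + -1.2320i
Iter 1: z = 0.7540 + -1.2320i, |z|^2 = 2.0863
Iter 2: z = -0.1953 + -3.0899i, |z|^2 = 9.5854
Escaped at iteration 2

Answer: 2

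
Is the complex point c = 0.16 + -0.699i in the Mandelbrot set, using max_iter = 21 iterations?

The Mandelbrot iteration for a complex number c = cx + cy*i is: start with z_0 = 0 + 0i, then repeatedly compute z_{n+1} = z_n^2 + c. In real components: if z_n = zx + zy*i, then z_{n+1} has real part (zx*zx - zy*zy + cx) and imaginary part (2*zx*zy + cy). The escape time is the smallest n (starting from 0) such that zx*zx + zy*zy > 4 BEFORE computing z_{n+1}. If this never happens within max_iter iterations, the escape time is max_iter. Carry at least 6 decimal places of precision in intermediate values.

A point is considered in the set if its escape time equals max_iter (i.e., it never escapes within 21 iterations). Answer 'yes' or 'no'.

Answer: no

Derivation:
z_0 = 0 + 0i, c = 0.1600 + -0.6990i
Iter 1: z = 0.1600 + -0.6990i, |z|^2 = 0.5142
Iter 2: z = -0.3030 + -0.9227i, |z|^2 = 0.9431
Iter 3: z = -0.5995 + -0.1399i, |z|^2 = 0.3790
Iter 4: z = 0.4999 + -0.5313i, |z|^2 = 0.5322
Iter 5: z = 0.1276 + -1.2302i, |z|^2 = 1.5296
Iter 6: z = -1.3371 + -1.0129i, |z|^2 = 2.8137
Iter 7: z = 0.9217 + 2.0096i, |z|^2 = 4.8882
Escaped at iteration 7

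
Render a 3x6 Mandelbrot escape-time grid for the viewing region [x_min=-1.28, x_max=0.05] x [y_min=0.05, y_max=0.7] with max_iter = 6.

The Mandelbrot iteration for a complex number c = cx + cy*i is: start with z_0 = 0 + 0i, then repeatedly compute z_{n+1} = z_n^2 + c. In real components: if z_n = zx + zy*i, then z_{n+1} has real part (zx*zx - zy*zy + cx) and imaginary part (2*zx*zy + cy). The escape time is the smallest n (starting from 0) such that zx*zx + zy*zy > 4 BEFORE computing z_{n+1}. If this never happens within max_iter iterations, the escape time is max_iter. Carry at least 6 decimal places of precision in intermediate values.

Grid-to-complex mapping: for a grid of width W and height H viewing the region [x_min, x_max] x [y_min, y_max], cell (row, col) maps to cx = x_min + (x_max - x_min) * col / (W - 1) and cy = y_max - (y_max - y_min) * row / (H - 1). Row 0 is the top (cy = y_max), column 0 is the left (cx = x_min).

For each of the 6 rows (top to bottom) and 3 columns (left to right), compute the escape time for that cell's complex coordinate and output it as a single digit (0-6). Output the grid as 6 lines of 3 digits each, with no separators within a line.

Answer: 366
366
666
666
666
666

Derivation:
(row=0, col=0): c = -1.2800 + 0.7000i → escape time 3
(row=0, col=1): c = -0.6150 + 0.7000i → escape time 6
(row=0, col=2): c = 0.0500 + 0.7000i → escape time 6
(row=1, col=0): c = -1.2800 + 0.5700i → escape time 3
(row=1, col=1): c = -0.6150 + 0.5700i → escape time 6
(row=1, col=2): c = 0.0500 + 0.5700i → escape time 6
(row=2, col=0): c = -1.2800 + 0.4400i → escape time 6
(row=2, col=1): c = -0.6150 + 0.4400i → escape time 6
(row=2, col=2): c = 0.0500 + 0.4400i → escape time 6
(row=3, col=0): c = -1.2800 + 0.3100i → escape time 6
(row=3, col=1): c = -0.6150 + 0.3100i → escape time 6
(row=3, col=2): c = 0.0500 + 0.3100i → escape time 6
(row=4, col=0): c = -1.2800 + 0.1800i → escape time 6
(row=4, col=1): c = -0.6150 + 0.1800i → escape time 6
(row=4, col=2): c = 0.0500 + 0.1800i → escape time 6
(row=5, col=0): c = -1.2800 + 0.0500i → escape time 6
(row=5, col=1): c = -0.6150 + 0.0500i → escape time 6
(row=5, col=2): c = 0.0500 + 0.0500i → escape time 6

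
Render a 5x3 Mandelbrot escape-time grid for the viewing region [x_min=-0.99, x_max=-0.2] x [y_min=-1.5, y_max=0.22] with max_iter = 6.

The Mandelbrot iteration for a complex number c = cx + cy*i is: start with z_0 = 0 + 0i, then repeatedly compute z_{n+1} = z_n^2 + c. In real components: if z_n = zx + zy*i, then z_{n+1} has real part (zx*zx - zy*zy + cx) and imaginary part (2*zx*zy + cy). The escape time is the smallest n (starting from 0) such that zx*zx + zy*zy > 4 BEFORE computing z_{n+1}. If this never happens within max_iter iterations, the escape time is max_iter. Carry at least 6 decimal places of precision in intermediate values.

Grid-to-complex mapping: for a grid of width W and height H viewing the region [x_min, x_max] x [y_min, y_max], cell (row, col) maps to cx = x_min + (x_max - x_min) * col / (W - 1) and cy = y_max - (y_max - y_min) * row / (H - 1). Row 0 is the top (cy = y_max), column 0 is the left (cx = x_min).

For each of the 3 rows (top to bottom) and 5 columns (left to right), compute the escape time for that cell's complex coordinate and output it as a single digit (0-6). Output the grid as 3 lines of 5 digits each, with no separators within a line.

(row=0, col=0): c = -0.9900 + 0.2200i → escape time 6
(row=0, col=1): c = -0.7925 + 0.2200i → escape time 6
(row=0, col=2): c = -0.5950 + 0.2200i → escape time 6
(row=0, col=3): c = -0.3975 + 0.2200i → escape time 6
(row=0, col=4): c = -0.2000 + 0.2200i → escape time 6
(row=1, col=0): c = -0.9900 + -0.6400i → escape time 4
(row=1, col=1): c = -0.7925 + -0.6400i → escape time 5
(row=1, col=2): c = -0.5950 + -0.6400i → escape time 6
(row=1, col=3): c = -0.3975 + -0.6400i → escape time 6
(row=1, col=4): c = -0.2000 + -0.6400i → escape time 6
(row=2, col=0): c = -0.9900 + -1.5000i → escape time 2
(row=2, col=1): c = -0.7925 + -1.5000i → escape time 2
(row=2, col=2): c = -0.5950 + -1.5000i → escape time 2
(row=2, col=3): c = -0.3975 + -1.5000i → escape time 2
(row=2, col=4): c = -0.2000 + -1.5000i → escape time 2

Answer: 66666
45666
22222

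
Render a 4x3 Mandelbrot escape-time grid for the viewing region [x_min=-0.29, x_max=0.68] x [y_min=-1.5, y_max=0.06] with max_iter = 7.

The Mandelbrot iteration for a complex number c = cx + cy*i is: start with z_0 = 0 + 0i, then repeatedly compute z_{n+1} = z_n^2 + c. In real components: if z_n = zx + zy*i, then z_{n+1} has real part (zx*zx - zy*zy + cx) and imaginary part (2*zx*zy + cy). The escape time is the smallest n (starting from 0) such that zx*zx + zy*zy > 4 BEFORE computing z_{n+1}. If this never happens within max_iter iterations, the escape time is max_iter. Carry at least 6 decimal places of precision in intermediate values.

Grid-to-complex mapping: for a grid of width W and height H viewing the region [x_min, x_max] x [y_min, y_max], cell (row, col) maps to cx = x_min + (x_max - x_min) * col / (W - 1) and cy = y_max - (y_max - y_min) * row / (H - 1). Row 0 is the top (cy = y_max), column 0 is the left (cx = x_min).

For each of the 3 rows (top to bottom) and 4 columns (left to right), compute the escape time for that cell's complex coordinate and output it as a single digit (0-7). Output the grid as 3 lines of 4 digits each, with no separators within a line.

(row=0, col=0): c = -0.2900 + 0.0600i → escape time 7
(row=0, col=1): c = 0.0333 + 0.0600i → escape time 7
(row=0, col=2): c = 0.3567 + 0.0600i → escape time 7
(row=0, col=3): c = 0.6800 + 0.0600i → escape time 4
(row=1, col=0): c = -0.2900 + -0.7200i → escape time 7
(row=1, col=1): c = 0.0333 + -0.7200i → escape time 7
(row=1, col=2): c = 0.3567 + -0.7200i → escape time 6
(row=1, col=3): c = 0.6800 + -0.7200i → escape time 3
(row=2, col=0): c = -0.2900 + -1.5000i → escape time 2
(row=2, col=1): c = 0.0333 + -1.5000i → escape time 2
(row=2, col=2): c = 0.3567 + -1.5000i → escape time 2
(row=2, col=3): c = 0.6800 + -1.5000i → escape time 2

Answer: 7774
7763
2222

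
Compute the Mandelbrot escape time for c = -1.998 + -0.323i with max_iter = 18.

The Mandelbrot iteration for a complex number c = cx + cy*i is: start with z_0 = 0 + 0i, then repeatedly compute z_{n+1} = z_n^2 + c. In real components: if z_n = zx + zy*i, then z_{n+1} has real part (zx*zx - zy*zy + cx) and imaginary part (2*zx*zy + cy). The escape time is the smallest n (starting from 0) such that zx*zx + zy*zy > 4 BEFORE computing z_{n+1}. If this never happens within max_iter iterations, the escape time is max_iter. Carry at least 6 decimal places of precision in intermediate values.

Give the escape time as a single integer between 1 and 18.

Answer: 1

Derivation:
z_0 = 0 + 0i, c = -1.9980 + -0.3230i
Iter 1: z = -1.9980 + -0.3230i, |z|^2 = 4.0963
Escaped at iteration 1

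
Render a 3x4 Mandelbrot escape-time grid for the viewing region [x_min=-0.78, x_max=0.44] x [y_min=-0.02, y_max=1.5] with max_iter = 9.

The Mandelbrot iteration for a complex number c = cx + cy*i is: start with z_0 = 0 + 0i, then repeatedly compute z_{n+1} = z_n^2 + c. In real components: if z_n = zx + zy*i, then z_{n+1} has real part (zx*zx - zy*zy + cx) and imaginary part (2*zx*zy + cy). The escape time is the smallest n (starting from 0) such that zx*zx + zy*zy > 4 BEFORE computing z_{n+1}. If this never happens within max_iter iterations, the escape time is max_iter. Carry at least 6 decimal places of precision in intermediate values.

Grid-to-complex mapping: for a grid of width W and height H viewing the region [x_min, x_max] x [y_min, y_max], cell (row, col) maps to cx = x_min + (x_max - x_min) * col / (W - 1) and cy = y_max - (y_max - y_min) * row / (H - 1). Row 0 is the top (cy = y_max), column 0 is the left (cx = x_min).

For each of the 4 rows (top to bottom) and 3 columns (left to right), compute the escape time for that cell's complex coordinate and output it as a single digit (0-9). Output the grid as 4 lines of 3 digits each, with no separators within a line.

(row=0, col=0): c = -0.7800 + 1.5000i → escape time 2
(row=0, col=1): c = -0.1700 + 1.5000i → escape time 2
(row=0, col=2): c = 0.4400 + 1.5000i → escape time 2
(row=1, col=0): c = -0.7800 + 0.9933i → escape time 3
(row=1, col=1): c = -0.1700 + 0.9933i → escape time 9
(row=1, col=2): c = 0.4400 + 0.9933i → escape time 3
(row=2, col=0): c = -0.7800 + 0.4867i → escape time 6
(row=2, col=1): c = -0.1700 + 0.4867i → escape time 9
(row=2, col=2): c = 0.4400 + 0.4867i → escape time 6
(row=3, col=0): c = -0.7800 + -0.0200i → escape time 9
(row=3, col=1): c = -0.1700 + -0.0200i → escape time 9
(row=3, col=2): c = 0.4400 + -0.0200i → escape time 6

Answer: 222
393
696
996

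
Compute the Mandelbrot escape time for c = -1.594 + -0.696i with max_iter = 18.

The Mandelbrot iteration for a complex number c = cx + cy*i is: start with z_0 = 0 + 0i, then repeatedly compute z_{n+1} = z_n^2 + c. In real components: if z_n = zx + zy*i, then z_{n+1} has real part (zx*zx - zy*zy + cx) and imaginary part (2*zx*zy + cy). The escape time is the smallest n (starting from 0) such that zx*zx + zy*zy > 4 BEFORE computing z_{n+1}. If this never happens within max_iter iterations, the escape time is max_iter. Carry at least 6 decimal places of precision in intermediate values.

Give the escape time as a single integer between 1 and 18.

z_0 = 0 + 0i, c = -1.5940 + -0.6960i
Iter 1: z = -1.5940 + -0.6960i, |z|^2 = 3.0253
Iter 2: z = 0.4624 + 1.5228i, |z|^2 = 2.5329
Iter 3: z = -3.6992 + 0.7124i, |z|^2 = 14.1918
Escaped at iteration 3

Answer: 3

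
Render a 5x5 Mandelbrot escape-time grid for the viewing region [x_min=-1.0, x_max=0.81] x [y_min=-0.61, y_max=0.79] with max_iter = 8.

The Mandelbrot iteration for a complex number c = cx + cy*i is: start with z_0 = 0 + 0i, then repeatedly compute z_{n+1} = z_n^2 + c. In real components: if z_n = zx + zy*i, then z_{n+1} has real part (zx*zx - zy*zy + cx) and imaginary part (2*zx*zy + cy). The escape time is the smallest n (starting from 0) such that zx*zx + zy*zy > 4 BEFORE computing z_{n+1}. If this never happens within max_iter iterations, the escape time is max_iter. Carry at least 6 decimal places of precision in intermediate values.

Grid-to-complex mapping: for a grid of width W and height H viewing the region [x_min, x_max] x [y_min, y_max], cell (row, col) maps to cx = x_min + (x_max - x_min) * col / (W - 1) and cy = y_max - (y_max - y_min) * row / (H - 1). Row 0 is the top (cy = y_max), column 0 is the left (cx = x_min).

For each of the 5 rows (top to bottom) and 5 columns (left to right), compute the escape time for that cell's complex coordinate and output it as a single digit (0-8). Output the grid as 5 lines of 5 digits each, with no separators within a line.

(row=0, col=0): c = -1.0000 + 0.7900i → escape time 3
(row=0, col=1): c = -0.5475 + 0.7900i → escape time 5
(row=0, col=2): c = -0.0950 + 0.7900i → escape time 8
(row=0, col=3): c = 0.3575 + 0.7900i → escape time 4
(row=0, col=4): c = 0.8100 + 0.7900i → escape time 2
(row=1, col=0): c = -1.0000 + 0.4400i → escape time 5
(row=1, col=1): c = -0.5475 + 0.4400i → escape time 8
(row=1, col=2): c = -0.0950 + 0.4400i → escape time 8
(row=1, col=3): c = 0.3575 + 0.4400i → escape time 8
(row=1, col=4): c = 0.8100 + 0.4400i → escape time 3
(row=2, col=0): c = -1.0000 + 0.0900i → escape time 8
(row=2, col=1): c = -0.5475 + 0.0900i → escape time 8
(row=2, col=2): c = -0.0950 + 0.0900i → escape time 8
(row=2, col=3): c = 0.3575 + 0.0900i → escape time 8
(row=2, col=4): c = 0.8100 + 0.0900i → escape time 3
(row=3, col=0): c = -1.0000 + -0.2600i → escape time 8
(row=3, col=1): c = -0.5475 + -0.2600i → escape time 8
(row=3, col=2): c = -0.0950 + -0.2600i → escape time 8
(row=3, col=3): c = 0.3575 + -0.2600i → escape time 8
(row=3, col=4): c = 0.8100 + -0.2600i → escape time 3
(row=4, col=0): c = -1.0000 + -0.6100i → escape time 4
(row=4, col=1): c = -0.5475 + -0.6100i → escape time 8
(row=4, col=2): c = -0.0950 + -0.6100i → escape time 8
(row=4, col=3): c = 0.3575 + -0.6100i → escape time 8
(row=4, col=4): c = 0.8100 + -0.6100i → escape time 3

Answer: 35842
58883
88883
88883
48883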